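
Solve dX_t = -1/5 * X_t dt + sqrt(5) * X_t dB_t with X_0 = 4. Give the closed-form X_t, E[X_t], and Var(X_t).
X_t = 4 * exp((-27/10) t + (sqrt(5)) B_t); E[X_t] = 4*exp(-t/5); Var(X_t) = (16*exp(5*t) - 16)*exp(-2*t/5)

For GBM dX = mu X dt + sigma X dB with X_0 = x_0, apply Itô to Y = log X: dY = (mu - sigma^2/2) dt + sigma dB, so Y_t = log(x_0) + (mu - sigma^2/2) t + sigma B_t and hence X_t = x_0 * exp((mu - sigma^2/2) t + sigma B_t).
With mu = -1/5, sigma = sqrt(5), x_0 = 4, this gives:
  X_t = 4 * exp((-27/10) * t + (sqrt(5)) * B_t).
Since sigma*B_t ~ Normal(0, sigma^2 t), E[exp(sigma*B_t)] = exp(sigma^2 t / 2); so E[X_t] = x_0 * exp((mu - sigma^2/2) t) * exp(sigma^2 t / 2) = x_0 * exp(mu t) = 4*exp(-t/5).
Var(X_t) = E[X_t^2] - (E[X_t])^2 = x_0^2 * exp(2 mu t) * (exp(sigma^2 t) - 1) = (16*exp(5*t) - 16)*exp(-2*t/5).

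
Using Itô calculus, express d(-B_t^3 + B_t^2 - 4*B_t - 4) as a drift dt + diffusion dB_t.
d(-B_t^3 + B_t^2 - 4*B_t - 4) = (1 - 3*B_t) dt + (-3*B_t^2 + 2*B_t - 4) dB_t

Itô's formula for f(B_t) gives d f(B_t) = f'(B_t) dB_t + (1/2) f''(B_t) dt. Compute derivatives of f(x) = -x^3 + x^2 - 4*x - 4:
  f'(x)  = -3*x^2 + 2*x - 4
  f''(x) = 2 - 6*x
Substitute x = B_t and multiply the f'' term by 1/2:
  drift     = (1/2) * (2 - 6*x) evaluated at B_t = 1 - 3*B_t
  diffusion = (-3*x^2 + 2*x - 4) evaluated at B_t = -3*B_t^2 + 2*B_t - 4
Therefore d(-B_t^3 + B_t^2 - 4*B_t - 4) = (1 - 3*B_t) dt + (-3*B_t^2 + 2*B_t - 4) dB_t.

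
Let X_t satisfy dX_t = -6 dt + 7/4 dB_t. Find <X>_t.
<X>_t = 49*t/16

For an Itô process dX_t = a(t) dt + b(t) dB_t, the quadratic variation is <X>_t = int_0^t b(s)^2 ds (the drift term does not contribute). Here b(s) = 7/4, so
  b(s)^2 = 49/16.
Integrating from 0 to t:
  <X>_t = int_0^t (49/16) ds = 49*t/16.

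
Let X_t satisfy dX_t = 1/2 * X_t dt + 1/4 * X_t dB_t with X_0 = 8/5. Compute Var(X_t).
Var(X_t) = 64*(exp(t/16) - 1)*exp(t)/25

For GBM dX = mu X dt + sigma X dB with X_0 = x_0, apply Itô to Y = log X: dY = (mu - sigma^2/2) dt + sigma dB, so Y_t = log(x_0) + (mu - sigma^2/2) t + sigma B_t and hence X_t = x_0 * exp((mu - sigma^2/2) t + sigma B_t).
With mu = 1/2, sigma = 1/4, x_0 = 8/5, this gives:
  X_t = 8/5 * exp((15/32) * t + (1/4) * B_t).
Since sigma*B_t ~ Normal(0, sigma^2 t), E[exp(sigma*B_t)] = exp(sigma^2 t / 2); so E[X_t] = x_0 * exp((mu - sigma^2/2) t) * exp(sigma^2 t / 2) = x_0 * exp(mu t) = 8*exp(t/2)/5.
Var(X_t) = E[X_t^2] - (E[X_t])^2 = x_0^2 * exp(2 mu t) * (exp(sigma^2 t) - 1) = 64*(exp(t/16) - 1)*exp(t)/25.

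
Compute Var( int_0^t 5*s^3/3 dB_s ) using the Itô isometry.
Var = 25*t^7/63

The Itô integral of a deterministic integrand f(s) has mean 0 because each increment f(s) * (B_{s+ds} - B_s) has mean 0. By the Itô isometry:
  Var( int_0^t f(s) dB_s ) = E[ (int_0^t f(s) dB_s)^2 ] = int_0^t f(s)^2 ds.
Here f(s) = 5*s^3/3, so f(s)^2 = 25*s^6/9. Integrate:
  int_0^t (25*s^6/9) ds = 25*t^7/63.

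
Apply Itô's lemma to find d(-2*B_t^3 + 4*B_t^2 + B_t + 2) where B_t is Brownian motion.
d(-2*B_t^3 + 4*B_t^2 + B_t + 2) = (4 - 6*B_t) dt + (-6*B_t^2 + 8*B_t + 1) dB_t

Itô's formula for f(B_t) gives d f(B_t) = f'(B_t) dB_t + (1/2) f''(B_t) dt. Compute derivatives of f(x) = -2*x^3 + 4*x^2 + x + 2:
  f'(x)  = -6*x^2 + 8*x + 1
  f''(x) = 8 - 12*x
Substitute x = B_t and multiply the f'' term by 1/2:
  drift     = (1/2) * (8 - 12*x) evaluated at B_t = 4 - 6*B_t
  diffusion = (-6*x^2 + 8*x + 1) evaluated at B_t = -6*B_t^2 + 8*B_t + 1
Therefore d(-2*B_t^3 + 4*B_t^2 + B_t + 2) = (4 - 6*B_t) dt + (-6*B_t^2 + 8*B_t + 1) dB_t.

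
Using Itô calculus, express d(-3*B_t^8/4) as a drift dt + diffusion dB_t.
d(-3*B_t^8/4) = (-21*B_t^6) dt + (-6*B_t^7) dB_t

Itô's formula for f(B_t) gives d f(B_t) = f'(B_t) dB_t + (1/2) f''(B_t) dt. Compute derivatives of f(x) = -3*x^8/4:
  f'(x)  = -6*x^7
  f''(x) = -42*x^6
Substitute x = B_t and multiply the f'' term by 1/2:
  drift     = (1/2) * (-42*x^6) evaluated at B_t = -21*B_t^6
  diffusion = (-6*x^7) evaluated at B_t = -6*B_t^7
Therefore d(-3*B_t^8/4) = (-21*B_t^6) dt + (-6*B_t^7) dB_t.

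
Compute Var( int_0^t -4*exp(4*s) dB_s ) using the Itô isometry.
Var = 2*exp(8*t) - 2

The Itô integral of a deterministic integrand f(s) has mean 0 because each increment f(s) * (B_{s+ds} - B_s) has mean 0. By the Itô isometry:
  Var( int_0^t f(s) dB_s ) = E[ (int_0^t f(s) dB_s)^2 ] = int_0^t f(s)^2 ds.
Here f(s) = -4*exp(4*s), so f(s)^2 = 16*exp(8*s). Integrate:
  int_0^t (16*exp(8*s)) ds = 2*exp(8*t) - 2.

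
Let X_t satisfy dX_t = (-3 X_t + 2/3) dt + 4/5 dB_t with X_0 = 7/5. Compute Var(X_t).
Var(X_t) = 8/75 - 8*exp(-6*t)/75

The variance V(t) = Var(X_t) satisfies V'(t) = 2 a V(t) + c^2 with V(0) = 0 (drift coefficient is linear in X, diffusion is constant). With a = -3, c = 4/5, the solution is
  V(t) = (c^2 / (2 a)) * (exp(2 a t) - 1)
       = ((4/5)^2 / (2*(-3))) * (exp((-6) t) - 1)
       = 8/75 - 8*exp(-6*t)/75.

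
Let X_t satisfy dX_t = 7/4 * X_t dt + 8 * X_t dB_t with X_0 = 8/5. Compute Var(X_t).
Var(X_t) = 64*(exp(64*t) - 1)*exp(7*t/2)/25

For GBM dX = mu X dt + sigma X dB with X_0 = x_0, apply Itô to Y = log X: dY = (mu - sigma^2/2) dt + sigma dB, so Y_t = log(x_0) + (mu - sigma^2/2) t + sigma B_t and hence X_t = x_0 * exp((mu - sigma^2/2) t + sigma B_t).
With mu = 7/4, sigma = 8, x_0 = 8/5, this gives:
  X_t = 8/5 * exp((-121/4) * t + (8) * B_t).
Since sigma*B_t ~ Normal(0, sigma^2 t), E[exp(sigma*B_t)] = exp(sigma^2 t / 2); so E[X_t] = x_0 * exp((mu - sigma^2/2) t) * exp(sigma^2 t / 2) = x_0 * exp(mu t) = 8*exp(7*t/4)/5.
Var(X_t) = E[X_t^2] - (E[X_t])^2 = x_0^2 * exp(2 mu t) * (exp(sigma^2 t) - 1) = 64*(exp(64*t) - 1)*exp(7*t/2)/25.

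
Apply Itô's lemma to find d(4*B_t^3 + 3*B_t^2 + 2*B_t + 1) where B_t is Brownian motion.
d(4*B_t^3 + 3*B_t^2 + 2*B_t + 1) = (12*B_t + 3) dt + (12*B_t^2 + 6*B_t + 2) dB_t

Itô's formula for f(B_t) gives d f(B_t) = f'(B_t) dB_t + (1/2) f''(B_t) dt. Compute derivatives of f(x) = 4*x^3 + 3*x^2 + 2*x + 1:
  f'(x)  = 12*x^2 + 6*x + 2
  f''(x) = 24*x + 6
Substitute x = B_t and multiply the f'' term by 1/2:
  drift     = (1/2) * (24*x + 6) evaluated at B_t = 12*B_t + 3
  diffusion = (12*x^2 + 6*x + 2) evaluated at B_t = 12*B_t^2 + 6*B_t + 2
Therefore d(4*B_t^3 + 3*B_t^2 + 2*B_t + 1) = (12*B_t + 3) dt + (12*B_t^2 + 6*B_t + 2) dB_t.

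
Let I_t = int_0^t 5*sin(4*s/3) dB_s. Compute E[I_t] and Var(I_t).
E[I_t] = 0; Var(I_t) = 25*t/2 - 75*sin(4*t/3)*cos(4*t/3)/8

The Itô integral of a deterministic integrand f(s) has mean 0 because each increment f(s) * (B_{s+ds} - B_s) has mean 0. By the Itô isometry:
  Var( int_0^t f(s) dB_s ) = E[ (int_0^t f(s) dB_s)^2 ] = int_0^t f(s)^2 ds.
Here f(s) = 5*sin(4*s/3), so f(s)^2 = 25*sin(4*s/3)^2. Integrate:
  int_0^t (25*sin(4*s/3)^2) ds = 25*t/2 - 75*sin(4*t/3)*cos(4*t/3)/8.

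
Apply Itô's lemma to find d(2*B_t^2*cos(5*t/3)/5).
d(2*B_t^2*cos(5*t/3)/5) = (-2*B_t^2*sin(5*t/3)/3 + 2*cos(5*t/3)/5) dt + (4*B_t*cos(5*t/3)/5) dB_t

Itô's formula for f(t, x): d f(t, B_t) = (f_t + (1/2) f_xx) dt + f_x dB_t. Compute partials of f(t, x) = 2*x^2*cos(5*t/3)/5:
  f_t(t,x)  = -2*x^2*sin(5*t/3)/3
  f_x(t,x)  = 4*x*cos(5*t/3)/5
  f_xx(t,x) = 4*cos(5*t/3)/5
Assemble drift = f_t + (1/2) f_xx = -2*x^2*sin(5*t/3)/3 + 2*cos(5*t/3)/5 and diffusion = f_x = 4*x*cos(5*t/3)/5. Substituting x = B_t:
  d(2*B_t^2*cos(5*t/3)/5) = (-2*B_t^2*sin(5*t/3)/3 + 2*cos(5*t/3)/5) dt + (4*B_t*cos(5*t/3)/5) dB_t.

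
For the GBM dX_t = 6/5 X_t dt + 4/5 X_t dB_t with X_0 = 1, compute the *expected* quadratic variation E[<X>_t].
E[<X>_t] = 4*exp(76*t/25)/19 - 4/19

<X>_t = int_0^t ((4/5) * X_s)^2 ds. Taking expectation inside the integral: E[<X>_t] = (4/5)^2 * int_0^t E[X_s^2] ds. For GBM, E[X_s^2] = x_0^2 * exp((2 mu + sigma^2) s). Integrating:
  E[<X>_t] = (4/5)^2 * 1^2 * (exp((2*(6/5) + (4/5)^2) t) - 1) / (2*(6/5) + (4/5)^2)
           = (4/5)^2 * 1^2 * (exp((76/25) t) - 1) / (76/25) = 4*exp(76*t/25)/19 - 4/19.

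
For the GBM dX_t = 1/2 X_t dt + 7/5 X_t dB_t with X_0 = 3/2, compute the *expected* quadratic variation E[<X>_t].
E[<X>_t] = 441*exp(74*t/25)/296 - 441/296

<X>_t = int_0^t ((7/5) * X_s)^2 ds. Taking expectation inside the integral: E[<X>_t] = (7/5)^2 * int_0^t E[X_s^2] ds. For GBM, E[X_s^2] = x_0^2 * exp((2 mu + sigma^2) s). Integrating:
  E[<X>_t] = (7/5)^2 * (3/2)^2 * (exp((2*(1/2) + (7/5)^2) t) - 1) / (2*(1/2) + (7/5)^2)
           = (7/5)^2 * (3/2)^2 * (exp((74/25) t) - 1) / (74/25) = 441*exp(74*t/25)/296 - 441/296.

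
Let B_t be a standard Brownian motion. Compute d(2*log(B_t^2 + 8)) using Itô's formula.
d(2*log(B_t^2 + 8)) = (2*(8 - B_t^2)/(B_t^2 + 8)^2) dt + (4*B_t/(B_t^2 + 8)) dB_t

Itô's formula for f(B_t) gives d f(B_t) = f'(B_t) dB_t + (1/2) f''(B_t) dt. Compute derivatives of f(x) = 2*log(x^2 + 8):
  f'(x)  = 4*x/(x^2 + 8)
  f''(x) = 4*(8 - x^2)/(x^2 + 8)^2
Substitute x = B_t and multiply the f'' term by 1/2:
  drift     = (1/2) * (4*(8 - x^2)/(x^2 + 8)^2) evaluated at B_t = 2*(8 - B_t^2)/(B_t^2 + 8)^2
  diffusion = (4*x/(x^2 + 8)) evaluated at B_t = 4*B_t/(B_t^2 + 8)
Therefore d(2*log(B_t^2 + 8)) = (2*(8 - B_t^2)/(B_t^2 + 8)^2) dt + (4*B_t/(B_t^2 + 8)) dB_t.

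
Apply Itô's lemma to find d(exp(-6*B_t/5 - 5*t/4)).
d(exp(-6*B_t/5 - 5*t/4)) = (-53*exp(-6*B_t/5 - 5*t/4)/100) dt + (-6*exp(-6*B_t/5 - 5*t/4)/5) dB_t

Itô's formula for f(t, x): d f(t, B_t) = (f_t + (1/2) f_xx) dt + f_x dB_t. Compute partials of f(t, x) = exp(-5*t/4 - 6*x/5):
  f_t(t,x)  = -5*exp(-5*t/4 - 6*x/5)/4
  f_x(t,x)  = -6*exp(-5*t/4 - 6*x/5)/5
  f_xx(t,x) = 36*exp(-5*t/4 - 6*x/5)/25
Assemble drift = f_t + (1/2) f_xx = -53*exp(-5*t/4 - 6*x/5)/100 and diffusion = f_x = -6*exp(-5*t/4 - 6*x/5)/5. Substituting x = B_t:
  d(exp(-6*B_t/5 - 5*t/4)) = (-53*exp(-6*B_t/5 - 5*t/4)/100) dt + (-6*exp(-6*B_t/5 - 5*t/4)/5) dB_t.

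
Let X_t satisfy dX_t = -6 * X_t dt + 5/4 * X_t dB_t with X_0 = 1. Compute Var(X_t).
Var(X_t) = (exp(25*t/16) - 1)*exp(-12*t)

For GBM dX = mu X dt + sigma X dB with X_0 = x_0, apply Itô to Y = log X: dY = (mu - sigma^2/2) dt + sigma dB, so Y_t = log(x_0) + (mu - sigma^2/2) t + sigma B_t and hence X_t = x_0 * exp((mu - sigma^2/2) t + sigma B_t).
With mu = -6, sigma = 5/4, x_0 = 1, this gives:
  X_t = 1 * exp((-217/32) * t + (5/4) * B_t).
Since sigma*B_t ~ Normal(0, sigma^2 t), E[exp(sigma*B_t)] = exp(sigma^2 t / 2); so E[X_t] = x_0 * exp((mu - sigma^2/2) t) * exp(sigma^2 t / 2) = x_0 * exp(mu t) = exp(-6*t).
Var(X_t) = E[X_t^2] - (E[X_t])^2 = x_0^2 * exp(2 mu t) * (exp(sigma^2 t) - 1) = (exp(25*t/16) - 1)*exp(-12*t).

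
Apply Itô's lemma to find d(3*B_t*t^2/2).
d(3*B_t*t^2/2) = (3*B_t*t) dt + (3*t^2/2) dB_t

Itô's formula for f(t, x): d f(t, B_t) = (f_t + (1/2) f_xx) dt + f_x dB_t. Compute partials of f(t, x) = 3*t^2*x/2:
  f_t(t,x)  = 3*t*x
  f_x(t,x)  = 3*t^2/2
  f_xx(t,x) = 0
Assemble drift = f_t + (1/2) f_xx = 3*t*x and diffusion = f_x = 3*t^2/2. Substituting x = B_t:
  d(3*B_t*t^2/2) = (3*B_t*t) dt + (3*t^2/2) dB_t.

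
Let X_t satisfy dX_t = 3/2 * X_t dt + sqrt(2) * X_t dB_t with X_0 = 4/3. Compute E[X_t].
E[X_t] = 4*exp(3*t/2)/3

For GBM dX = mu X dt + sigma X dB with X_0 = x_0, apply Itô to Y = log X: dY = (mu - sigma^2/2) dt + sigma dB, so Y_t = log(x_0) + (mu - sigma^2/2) t + sigma B_t and hence X_t = x_0 * exp((mu - sigma^2/2) t + sigma B_t).
With mu = 3/2, sigma = sqrt(2), x_0 = 4/3, this gives:
  X_t = 4/3 * exp((1/2) * t + (sqrt(2)) * B_t).
Since sigma*B_t ~ Normal(0, sigma^2 t), E[exp(sigma*B_t)] = exp(sigma^2 t / 2); so E[X_t] = x_0 * exp((mu - sigma^2/2) t) * exp(sigma^2 t / 2) = x_0 * exp(mu t) = 4*exp(3*t/2)/3.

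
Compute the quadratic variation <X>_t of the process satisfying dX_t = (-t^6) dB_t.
<X>_t = t^13/13

For an Itô process dX_t = a(t) dt + b(t) dB_t, the quadratic variation is <X>_t = int_0^t b(s)^2 ds (the drift term does not contribute). Here b(s) = -s^6, so
  b(s)^2 = s^12.
Integrating from 0 to t:
  <X>_t = int_0^t (s^12) ds = t^13/13.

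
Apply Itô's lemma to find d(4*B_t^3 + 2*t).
d(4*B_t^3 + 2*t) = (12*B_t + 2) dt + (12*B_t^2) dB_t

Itô's formula for f(t, x): d f(t, B_t) = (f_t + (1/2) f_xx) dt + f_x dB_t. Compute partials of f(t, x) = 2*t + 4*x^3:
  f_t(t,x)  = 2
  f_x(t,x)  = 12*x^2
  f_xx(t,x) = 24*x
Assemble drift = f_t + (1/2) f_xx = 12*x + 2 and diffusion = f_x = 12*x^2. Substituting x = B_t:
  d(4*B_t^3 + 2*t) = (12*B_t + 2) dt + (12*B_t^2) dB_t.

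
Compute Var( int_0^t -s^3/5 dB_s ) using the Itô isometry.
Var = t^7/175

The Itô integral of a deterministic integrand f(s) has mean 0 because each increment f(s) * (B_{s+ds} - B_s) has mean 0. By the Itô isometry:
  Var( int_0^t f(s) dB_s ) = E[ (int_0^t f(s) dB_s)^2 ] = int_0^t f(s)^2 ds.
Here f(s) = -s^3/5, so f(s)^2 = s^6/25. Integrate:
  int_0^t (s^6/25) ds = t^7/175.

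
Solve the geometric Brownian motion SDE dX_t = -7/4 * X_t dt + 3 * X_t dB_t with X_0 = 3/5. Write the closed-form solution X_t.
X_t = 3/5 * exp((-25/4) * t + (3) * B_t)

For GBM dX = mu X dt + sigma X dB with X_0 = x_0, apply Itô to Y = log X: dY = (mu - sigma^2/2) dt + sigma dB, so Y_t = log(x_0) + (mu - sigma^2/2) t + sigma B_t and hence X_t = x_0 * exp((mu - sigma^2/2) t + sigma B_t).
With mu = -7/4, sigma = 3, x_0 = 3/5, this gives:
  X_t = 3/5 * exp((-25/4) * t + (3) * B_t).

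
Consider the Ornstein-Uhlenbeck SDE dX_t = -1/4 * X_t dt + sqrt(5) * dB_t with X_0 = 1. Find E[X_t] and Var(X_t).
E[X_t] = exp(-t/4); Var(X_t) = 10 - 10*exp(-t/2)

The OU SDE dX = -theta X dt + sigma dB admits the integrating factor exp(theta t): d(exp(theta t) X_t) = sigma exp(theta t) dB_t. Integrating from 0 to t:
  X_t = x_0 * exp(-theta t) + sigma * int_0^t exp(-theta (t-s)) dB_s.
The Itô integral has mean 0 and (by the Itô isometry) variance sigma^2 * int_0^t exp(-2 theta (t - s)) ds = sigma^2 * (1 - exp(-2 theta t)) / (2 theta).
With theta = 1/4, sigma = sqrt(5), x_0 = 1:
  E[X_t] = 1 * exp(-1/4 t) = exp(-t/4)
  Var(X_t) = (sqrt(5))^2 * (1 - exp(-2*1/4 t)) / (2 * 1/4) = 10 - 10*exp(-t/2).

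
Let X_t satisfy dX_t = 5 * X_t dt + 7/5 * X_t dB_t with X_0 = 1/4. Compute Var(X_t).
Var(X_t) = (exp(49*t/25) - 1)*exp(10*t)/16

For GBM dX = mu X dt + sigma X dB with X_0 = x_0, apply Itô to Y = log X: dY = (mu - sigma^2/2) dt + sigma dB, so Y_t = log(x_0) + (mu - sigma^2/2) t + sigma B_t and hence X_t = x_0 * exp((mu - sigma^2/2) t + sigma B_t).
With mu = 5, sigma = 7/5, x_0 = 1/4, this gives:
  X_t = 1/4 * exp((201/50) * t + (7/5) * B_t).
Since sigma*B_t ~ Normal(0, sigma^2 t), E[exp(sigma*B_t)] = exp(sigma^2 t / 2); so E[X_t] = x_0 * exp((mu - sigma^2/2) t) * exp(sigma^2 t / 2) = x_0 * exp(mu t) = exp(5*t)/4.
Var(X_t) = E[X_t^2] - (E[X_t])^2 = x_0^2 * exp(2 mu t) * (exp(sigma^2 t) - 1) = (exp(49*t/25) - 1)*exp(10*t)/16.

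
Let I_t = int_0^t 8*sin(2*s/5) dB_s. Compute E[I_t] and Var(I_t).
E[I_t] = 0; Var(I_t) = 32*t - 40*sin(4*t/5)

The Itô integral of a deterministic integrand f(s) has mean 0 because each increment f(s) * (B_{s+ds} - B_s) has mean 0. By the Itô isometry:
  Var( int_0^t f(s) dB_s ) = E[ (int_0^t f(s) dB_s)^2 ] = int_0^t f(s)^2 ds.
Here f(s) = 8*sin(2*s/5), so f(s)^2 = 64*sin(2*s/5)^2. Integrate:
  int_0^t (64*sin(2*s/5)^2) ds = 32*t - 40*sin(4*t/5).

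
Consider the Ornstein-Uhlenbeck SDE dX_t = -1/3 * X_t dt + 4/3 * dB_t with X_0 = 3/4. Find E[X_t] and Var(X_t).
E[X_t] = 3*exp(-t/3)/4; Var(X_t) = 8/3 - 8*exp(-2*t/3)/3

The OU SDE dX = -theta X dt + sigma dB admits the integrating factor exp(theta t): d(exp(theta t) X_t) = sigma exp(theta t) dB_t. Integrating from 0 to t:
  X_t = x_0 * exp(-theta t) + sigma * int_0^t exp(-theta (t-s)) dB_s.
The Itô integral has mean 0 and (by the Itô isometry) variance sigma^2 * int_0^t exp(-2 theta (t - s)) ds = sigma^2 * (1 - exp(-2 theta t)) / (2 theta).
With theta = 1/3, sigma = 4/3, x_0 = 3/4:
  E[X_t] = 3/4 * exp(-1/3 t) = 3*exp(-t/3)/4
  Var(X_t) = (4/3)^2 * (1 - exp(-2*1/3 t)) / (2 * 1/3) = 8/3 - 8*exp(-2*t/3)/3.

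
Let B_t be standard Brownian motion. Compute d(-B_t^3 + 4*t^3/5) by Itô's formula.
d(-B_t^3 + 4*t^3/5) = (-3*B_t + 12*t^2/5) dt + (-3*B_t^2) dB_t

Itô's formula for f(t, x): d f(t, B_t) = (f_t + (1/2) f_xx) dt + f_x dB_t. Compute partials of f(t, x) = 4*t^3/5 - x^3:
  f_t(t,x)  = 12*t^2/5
  f_x(t,x)  = -3*x^2
  f_xx(t,x) = -6*x
Assemble drift = f_t + (1/2) f_xx = 12*t^2/5 - 3*x and diffusion = f_x = -3*x^2. Substituting x = B_t:
  d(-B_t^3 + 4*t^3/5) = (-3*B_t + 12*t^2/5) dt + (-3*B_t^2) dB_t.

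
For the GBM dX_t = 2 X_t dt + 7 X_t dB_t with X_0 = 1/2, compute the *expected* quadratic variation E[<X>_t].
E[<X>_t] = 49*exp(53*t)/212 - 49/212

<X>_t = int_0^t (7 * X_s)^2 ds. Taking expectation inside the integral: E[<X>_t] = 7^2 * int_0^t E[X_s^2] ds. For GBM, E[X_s^2] = x_0^2 * exp((2 mu + sigma^2) s). Integrating:
  E[<X>_t] = 7^2 * (1/2)^2 * (exp((2*2 + 7^2) t) - 1) / (2*2 + 7^2)
           = 7^2 * (1/2)^2 * (exp(53 t) - 1) / 53 = 49*exp(53*t)/212 - 49/212.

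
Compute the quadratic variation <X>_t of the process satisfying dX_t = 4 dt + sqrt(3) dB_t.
<X>_t = 3*t

For an Itô process dX_t = a(t) dt + b(t) dB_t, the quadratic variation is <X>_t = int_0^t b(s)^2 ds (the drift term does not contribute). Here b(s) = sqrt(3), so
  b(s)^2 = 3.
Integrating from 0 to t:
  <X>_t = int_0^t (3) ds = 3*t.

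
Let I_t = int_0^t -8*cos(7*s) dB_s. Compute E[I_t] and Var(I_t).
E[I_t] = 0; Var(I_t) = 32*t + 16*sin(14*t)/7

The Itô integral of a deterministic integrand f(s) has mean 0 because each increment f(s) * (B_{s+ds} - B_s) has mean 0. By the Itô isometry:
  Var( int_0^t f(s) dB_s ) = E[ (int_0^t f(s) dB_s)^2 ] = int_0^t f(s)^2 ds.
Here f(s) = -8*cos(7*s), so f(s)^2 = 64*cos(7*s)^2. Integrate:
  int_0^t (64*cos(7*s)^2) ds = 32*t + 16*sin(14*t)/7.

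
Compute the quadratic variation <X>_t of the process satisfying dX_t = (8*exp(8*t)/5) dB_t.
<X>_t = 4*exp(16*t)/25 - 4/25

For an Itô process dX_t = a(t) dt + b(t) dB_t, the quadratic variation is <X>_t = int_0^t b(s)^2 ds (the drift term does not contribute). Here b(s) = 8*exp(8*s)/5, so
  b(s)^2 = 64*exp(16*s)/25.
Integrating from 0 to t:
  <X>_t = int_0^t (64*exp(16*s)/25) ds = 4*exp(16*t)/25 - 4/25.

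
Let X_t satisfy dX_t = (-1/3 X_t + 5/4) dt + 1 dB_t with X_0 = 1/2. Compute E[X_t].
E[X_t] = 15/4 - 13*exp(-t/3)/4

Taking expectations and using E[dB_t] = 0, the mean m(t) = E[X_t] satisfies the ODE m'(t) = a m(t) + b with m(0) = x_0. With a = -1/3, b = 5/4, x_0 = 1/2, the solution is
  m(t) = x_0 * exp(a t) + (b/a) * (exp(a t) - 1)
       = (1/2) * exp((-1/3) t) + ((5/4)/(-1/3)) * (exp((-1/3) t) - 1)
       = 15/4 - 13*exp(-t/3)/4.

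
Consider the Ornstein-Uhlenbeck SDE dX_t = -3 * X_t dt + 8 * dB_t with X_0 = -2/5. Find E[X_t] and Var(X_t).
E[X_t] = -2*exp(-3*t)/5; Var(X_t) = 32/3 - 32*exp(-6*t)/3

The OU SDE dX = -theta X dt + sigma dB admits the integrating factor exp(theta t): d(exp(theta t) X_t) = sigma exp(theta t) dB_t. Integrating from 0 to t:
  X_t = x_0 * exp(-theta t) + sigma * int_0^t exp(-theta (t-s)) dB_s.
The Itô integral has mean 0 and (by the Itô isometry) variance sigma^2 * int_0^t exp(-2 theta (t - s)) ds = sigma^2 * (1 - exp(-2 theta t)) / (2 theta).
With theta = 3, sigma = 8, x_0 = -2/5:
  E[X_t] = -2/5 * exp(-3 t) = -2*exp(-3*t)/5
  Var(X_t) = (8)^2 * (1 - exp(-2*3 t)) / (2 * 3) = 32/3 - 32*exp(-6*t)/3.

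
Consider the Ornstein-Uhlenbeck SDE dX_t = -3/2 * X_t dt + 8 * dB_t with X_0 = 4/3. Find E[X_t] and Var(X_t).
E[X_t] = 4*exp(-3*t/2)/3; Var(X_t) = 64/3 - 64*exp(-3*t)/3

The OU SDE dX = -theta X dt + sigma dB admits the integrating factor exp(theta t): d(exp(theta t) X_t) = sigma exp(theta t) dB_t. Integrating from 0 to t:
  X_t = x_0 * exp(-theta t) + sigma * int_0^t exp(-theta (t-s)) dB_s.
The Itô integral has mean 0 and (by the Itô isometry) variance sigma^2 * int_0^t exp(-2 theta (t - s)) ds = sigma^2 * (1 - exp(-2 theta t)) / (2 theta).
With theta = 3/2, sigma = 8, x_0 = 4/3:
  E[X_t] = 4/3 * exp(-3/2 t) = 4*exp(-3*t/2)/3
  Var(X_t) = (8)^2 * (1 - exp(-2*3/2 t)) / (2 * 3/2) = 64/3 - 64*exp(-3*t)/3.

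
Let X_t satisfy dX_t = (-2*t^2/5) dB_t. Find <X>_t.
<X>_t = 4*t^5/125

For an Itô process dX_t = a(t) dt + b(t) dB_t, the quadratic variation is <X>_t = int_0^t b(s)^2 ds (the drift term does not contribute). Here b(s) = -2*s^2/5, so
  b(s)^2 = 4*s^4/25.
Integrating from 0 to t:
  <X>_t = int_0^t (4*s^4/25) ds = 4*t^5/125.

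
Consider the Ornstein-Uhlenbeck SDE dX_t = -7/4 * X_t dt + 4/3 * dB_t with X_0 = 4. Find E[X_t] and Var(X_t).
E[X_t] = 4*exp(-7*t/4); Var(X_t) = 32/63 - 32*exp(-7*t/2)/63

The OU SDE dX = -theta X dt + sigma dB admits the integrating factor exp(theta t): d(exp(theta t) X_t) = sigma exp(theta t) dB_t. Integrating from 0 to t:
  X_t = x_0 * exp(-theta t) + sigma * int_0^t exp(-theta (t-s)) dB_s.
The Itô integral has mean 0 and (by the Itô isometry) variance sigma^2 * int_0^t exp(-2 theta (t - s)) ds = sigma^2 * (1 - exp(-2 theta t)) / (2 theta).
With theta = 7/4, sigma = 4/3, x_0 = 4:
  E[X_t] = 4 * exp(-7/4 t) = 4*exp(-7*t/4)
  Var(X_t) = (4/3)^2 * (1 - exp(-2*7/4 t)) / (2 * 7/4) = 32/63 - 32*exp(-7*t/2)/63.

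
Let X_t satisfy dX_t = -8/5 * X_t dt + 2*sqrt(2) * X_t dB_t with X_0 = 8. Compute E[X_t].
E[X_t] = 8*exp(-8*t/5)

For GBM dX = mu X dt + sigma X dB with X_0 = x_0, apply Itô to Y = log X: dY = (mu - sigma^2/2) dt + sigma dB, so Y_t = log(x_0) + (mu - sigma^2/2) t + sigma B_t and hence X_t = x_0 * exp((mu - sigma^2/2) t + sigma B_t).
With mu = -8/5, sigma = 2*sqrt(2), x_0 = 8, this gives:
  X_t = 8 * exp((-28/5) * t + (2*sqrt(2)) * B_t).
Since sigma*B_t ~ Normal(0, sigma^2 t), E[exp(sigma*B_t)] = exp(sigma^2 t / 2); so E[X_t] = x_0 * exp((mu - sigma^2/2) t) * exp(sigma^2 t / 2) = x_0 * exp(mu t) = 8*exp(-8*t/5).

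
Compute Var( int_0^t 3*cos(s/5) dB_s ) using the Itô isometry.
Var = 9*t/2 + 45*sin(2*t/5)/4

The Itô integral of a deterministic integrand f(s) has mean 0 because each increment f(s) * (B_{s+ds} - B_s) has mean 0. By the Itô isometry:
  Var( int_0^t f(s) dB_s ) = E[ (int_0^t f(s) dB_s)^2 ] = int_0^t f(s)^2 ds.
Here f(s) = 3*cos(s/5), so f(s)^2 = 9*cos(s/5)^2. Integrate:
  int_0^t (9*cos(s/5)^2) ds = 9*t/2 + 45*sin(2*t/5)/4.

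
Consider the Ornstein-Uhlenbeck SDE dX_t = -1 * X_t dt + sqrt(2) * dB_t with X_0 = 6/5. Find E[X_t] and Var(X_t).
E[X_t] = 6*exp(-t)/5; Var(X_t) = 1 - exp(-2*t)

The OU SDE dX = -theta X dt + sigma dB admits the integrating factor exp(theta t): d(exp(theta t) X_t) = sigma exp(theta t) dB_t. Integrating from 0 to t:
  X_t = x_0 * exp(-theta t) + sigma * int_0^t exp(-theta (t-s)) dB_s.
The Itô integral has mean 0 and (by the Itô isometry) variance sigma^2 * int_0^t exp(-2 theta (t - s)) ds = sigma^2 * (1 - exp(-2 theta t)) / (2 theta).
With theta = 1, sigma = sqrt(2), x_0 = 6/5:
  E[X_t] = 6/5 * exp(-1 t) = 6*exp(-t)/5
  Var(X_t) = (sqrt(2))^2 * (1 - exp(-2*1 t)) / (2 * 1) = 1 - exp(-2*t).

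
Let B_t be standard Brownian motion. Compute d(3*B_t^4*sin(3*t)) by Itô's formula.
d(3*B_t^4*sin(3*t)) = (9*B_t^2*(B_t^2*cos(3*t) + 2*sin(3*t))) dt + (12*B_t^3*sin(3*t)) dB_t

Itô's formula for f(t, x): d f(t, B_t) = (f_t + (1/2) f_xx) dt + f_x dB_t. Compute partials of f(t, x) = 3*x^4*sin(3*t):
  f_t(t,x)  = 9*x^4*cos(3*t)
  f_x(t,x)  = 12*x^3*sin(3*t)
  f_xx(t,x) = 36*x^2*sin(3*t)
Assemble drift = f_t + (1/2) f_xx = 9*x^2*(x^2*cos(3*t) + 2*sin(3*t)) and diffusion = f_x = 12*x^3*sin(3*t). Substituting x = B_t:
  d(3*B_t^4*sin(3*t)) = (9*B_t^2*(B_t^2*cos(3*t) + 2*sin(3*t))) dt + (12*B_t^3*sin(3*t)) dB_t.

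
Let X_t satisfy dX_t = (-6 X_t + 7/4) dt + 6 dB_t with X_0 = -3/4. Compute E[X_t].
E[X_t] = 7/24 - 25*exp(-6*t)/24

Taking expectations and using E[dB_t] = 0, the mean m(t) = E[X_t] satisfies the ODE m'(t) = a m(t) + b with m(0) = x_0. With a = -6, b = 7/4, x_0 = -3/4, the solution is
  m(t) = x_0 * exp(a t) + (b/a) * (exp(a t) - 1)
       = (-3/4) * exp((-6) t) + ((7/4)/(-6)) * (exp((-6) t) - 1)
       = 7/24 - 25*exp(-6*t)/24.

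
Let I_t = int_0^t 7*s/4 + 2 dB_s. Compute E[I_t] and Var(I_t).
E[I_t] = 0; Var(I_t) = t*(49*t^2 + 168*t + 192)/48

The Itô integral of a deterministic integrand f(s) has mean 0 because each increment f(s) * (B_{s+ds} - B_s) has mean 0. By the Itô isometry:
  Var( int_0^t f(s) dB_s ) = E[ (int_0^t f(s) dB_s)^2 ] = int_0^t f(s)^2 ds.
Here f(s) = 7*s/4 + 2, so f(s)^2 = (7*s + 8)^2/16. Integrate:
  int_0^t ((7*s + 8)^2/16) ds = t*(49*t^2 + 168*t + 192)/48.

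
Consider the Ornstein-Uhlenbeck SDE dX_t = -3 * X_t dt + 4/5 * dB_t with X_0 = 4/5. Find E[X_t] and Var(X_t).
E[X_t] = 4*exp(-3*t)/5; Var(X_t) = 8/75 - 8*exp(-6*t)/75

The OU SDE dX = -theta X dt + sigma dB admits the integrating factor exp(theta t): d(exp(theta t) X_t) = sigma exp(theta t) dB_t. Integrating from 0 to t:
  X_t = x_0 * exp(-theta t) + sigma * int_0^t exp(-theta (t-s)) dB_s.
The Itô integral has mean 0 and (by the Itô isometry) variance sigma^2 * int_0^t exp(-2 theta (t - s)) ds = sigma^2 * (1 - exp(-2 theta t)) / (2 theta).
With theta = 3, sigma = 4/5, x_0 = 4/5:
  E[X_t] = 4/5 * exp(-3 t) = 4*exp(-3*t)/5
  Var(X_t) = (4/5)^2 * (1 - exp(-2*3 t)) / (2 * 3) = 8/75 - 8*exp(-6*t)/75.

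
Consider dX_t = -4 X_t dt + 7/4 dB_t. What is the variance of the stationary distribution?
lim Var(X_t) = 49/128

The OU SDE dX = -theta X dt + sigma dB admits the integrating factor exp(theta t): d(exp(theta t) X_t) = sigma exp(theta t) dB_t. Integrating from 0 to t gives X_t = x_0 * exp(-theta t) + sigma * int_0^t exp(-theta (t-s)) dB_s for any initial x_0. The Itô integral has variance (by the Itô isometry) sigma^2 * int_0^t exp(-2 theta (t - s)) ds = sigma^2 * (1 - exp(-2 theta t)) / (2 theta), independent of x_0.
With theta = 4, sigma = 7/4:
  Var(X_t) = (7/4)^2 * (1 - exp(-2*4 t)) / (2 * 4) = 49/128 - 49*exp(-8*t)/128.
As t -> infinity, exp(-2*4 t) -> 0, so the stationary variance is sigma^2 / (2 theta) = 49/128.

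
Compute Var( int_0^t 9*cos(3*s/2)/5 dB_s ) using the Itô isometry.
Var = 81*t/50 + 27*sin(3*t)/50

The Itô integral of a deterministic integrand f(s) has mean 0 because each increment f(s) * (B_{s+ds} - B_s) has mean 0. By the Itô isometry:
  Var( int_0^t f(s) dB_s ) = E[ (int_0^t f(s) dB_s)^2 ] = int_0^t f(s)^2 ds.
Here f(s) = 9*cos(3*s/2)/5, so f(s)^2 = 81*cos(3*s/2)^2/25. Integrate:
  int_0^t (81*cos(3*s/2)^2/25) ds = 81*t/50 + 27*sin(3*t)/50.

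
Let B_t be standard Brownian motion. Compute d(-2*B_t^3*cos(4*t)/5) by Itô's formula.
d(-2*B_t^3*cos(4*t)/5) = (2*B_t*(4*B_t^2*sin(4*t) - 3*cos(4*t))/5) dt + (-6*B_t^2*cos(4*t)/5) dB_t

Itô's formula for f(t, x): d f(t, B_t) = (f_t + (1/2) f_xx) dt + f_x dB_t. Compute partials of f(t, x) = -2*x^3*cos(4*t)/5:
  f_t(t,x)  = 8*x^3*sin(4*t)/5
  f_x(t,x)  = -6*x^2*cos(4*t)/5
  f_xx(t,x) = -12*x*cos(4*t)/5
Assemble drift = f_t + (1/2) f_xx = 2*x*(4*x^2*sin(4*t) - 3*cos(4*t))/5 and diffusion = f_x = -6*x^2*cos(4*t)/5. Substituting x = B_t:
  d(-2*B_t^3*cos(4*t)/5) = (2*B_t*(4*B_t^2*sin(4*t) - 3*cos(4*t))/5) dt + (-6*B_t^2*cos(4*t)/5) dB_t.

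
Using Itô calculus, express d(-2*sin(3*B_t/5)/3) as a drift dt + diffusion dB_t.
d(-2*sin(3*B_t/5)/3) = (3*sin(3*B_t/5)/25) dt + (-2*cos(3*B_t/5)/5) dB_t

Itô's formula for f(B_t) gives d f(B_t) = f'(B_t) dB_t + (1/2) f''(B_t) dt. Compute derivatives of f(x) = -2*sin(3*x/5)/3:
  f'(x)  = -2*cos(3*x/5)/5
  f''(x) = 6*sin(3*x/5)/25
Substitute x = B_t and multiply the f'' term by 1/2:
  drift     = (1/2) * (6*sin(3*x/5)/25) evaluated at B_t = 3*sin(3*B_t/5)/25
  diffusion = (-2*cos(3*x/5)/5) evaluated at B_t = -2*cos(3*B_t/5)/5
Therefore d(-2*sin(3*B_t/5)/3) = (3*sin(3*B_t/5)/25) dt + (-2*cos(3*B_t/5)/5) dB_t.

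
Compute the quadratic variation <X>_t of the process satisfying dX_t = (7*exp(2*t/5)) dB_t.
<X>_t = 245*exp(4*t/5)/4 - 245/4

For an Itô process dX_t = a(t) dt + b(t) dB_t, the quadratic variation is <X>_t = int_0^t b(s)^2 ds (the drift term does not contribute). Here b(s) = 7*exp(2*s/5), so
  b(s)^2 = 49*exp(4*s/5).
Integrating from 0 to t:
  <X>_t = int_0^t (49*exp(4*s/5)) ds = 245*exp(4*t/5)/4 - 245/4.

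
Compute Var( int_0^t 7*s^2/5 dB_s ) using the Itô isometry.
Var = 49*t^5/125

The Itô integral of a deterministic integrand f(s) has mean 0 because each increment f(s) * (B_{s+ds} - B_s) has mean 0. By the Itô isometry:
  Var( int_0^t f(s) dB_s ) = E[ (int_0^t f(s) dB_s)^2 ] = int_0^t f(s)^2 ds.
Here f(s) = 7*s^2/5, so f(s)^2 = 49*s^4/25. Integrate:
  int_0^t (49*s^4/25) ds = 49*t^5/125.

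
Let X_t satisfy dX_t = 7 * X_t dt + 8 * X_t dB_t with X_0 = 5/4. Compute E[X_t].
E[X_t] = 5*exp(7*t)/4

For GBM dX = mu X dt + sigma X dB with X_0 = x_0, apply Itô to Y = log X: dY = (mu - sigma^2/2) dt + sigma dB, so Y_t = log(x_0) + (mu - sigma^2/2) t + sigma B_t and hence X_t = x_0 * exp((mu - sigma^2/2) t + sigma B_t).
With mu = 7, sigma = 8, x_0 = 5/4, this gives:
  X_t = 5/4 * exp((-25) * t + (8) * B_t).
Since sigma*B_t ~ Normal(0, sigma^2 t), E[exp(sigma*B_t)] = exp(sigma^2 t / 2); so E[X_t] = x_0 * exp((mu - sigma^2/2) t) * exp(sigma^2 t / 2) = x_0 * exp(mu t) = 5*exp(7*t)/4.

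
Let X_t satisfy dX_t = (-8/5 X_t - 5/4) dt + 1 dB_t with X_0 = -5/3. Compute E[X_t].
E[X_t] = -25/32 - 85*exp(-8*t/5)/96

Taking expectations and using E[dB_t] = 0, the mean m(t) = E[X_t] satisfies the ODE m'(t) = a m(t) + b with m(0) = x_0. With a = -8/5, b = -5/4, x_0 = -5/3, the solution is
  m(t) = x_0 * exp(a t) + (b/a) * (exp(a t) - 1)
       = (-5/3) * exp((-8/5) t) + ((-5/4)/(-8/5)) * (exp((-8/5) t) - 1)
       = -25/32 - 85*exp(-8*t/5)/96.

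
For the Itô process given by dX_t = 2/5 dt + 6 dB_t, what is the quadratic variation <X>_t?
<X>_t = 36*t

For an Itô process dX_t = a(t) dt + b(t) dB_t, the quadratic variation is <X>_t = int_0^t b(s)^2 ds (the drift term does not contribute). Here b(s) = 6, so
  b(s)^2 = 36.
Integrating from 0 to t:
  <X>_t = int_0^t (36) ds = 36*t.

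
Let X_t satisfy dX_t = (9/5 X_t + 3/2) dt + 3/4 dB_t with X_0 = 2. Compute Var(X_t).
Var(X_t) = 5*exp(18*t/5)/32 - 5/32

The variance V(t) = Var(X_t) satisfies V'(t) = 2 a V(t) + c^2 with V(0) = 0 (drift coefficient is linear in X, diffusion is constant). With a = 9/5, c = 3/4, the solution is
  V(t) = (c^2 / (2 a)) * (exp(2 a t) - 1)
       = ((3/4)^2 / (2*(9/5))) * (exp((18/5) t) - 1)
       = 5*exp(18*t/5)/32 - 5/32.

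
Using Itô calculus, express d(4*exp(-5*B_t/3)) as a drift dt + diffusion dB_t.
d(4*exp(-5*B_t/3)) = (50*exp(-5*B_t/3)/9) dt + (-20*exp(-5*B_t/3)/3) dB_t

Itô's formula for f(B_t) gives d f(B_t) = f'(B_t) dB_t + (1/2) f''(B_t) dt. Compute derivatives of f(x) = 4*exp(-5*x/3):
  f'(x)  = -20*exp(-5*x/3)/3
  f''(x) = 100*exp(-5*x/3)/9
Substitute x = B_t and multiply the f'' term by 1/2:
  drift     = (1/2) * (100*exp(-5*x/3)/9) evaluated at B_t = 50*exp(-5*B_t/3)/9
  diffusion = (-20*exp(-5*x/3)/3) evaluated at B_t = -20*exp(-5*B_t/3)/3
Therefore d(4*exp(-5*B_t/3)) = (50*exp(-5*B_t/3)/9) dt + (-20*exp(-5*B_t/3)/3) dB_t.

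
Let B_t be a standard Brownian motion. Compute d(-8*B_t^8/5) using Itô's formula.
d(-8*B_t^8/5) = (-224*B_t^6/5) dt + (-64*B_t^7/5) dB_t

Itô's formula for f(B_t) gives d f(B_t) = f'(B_t) dB_t + (1/2) f''(B_t) dt. Compute derivatives of f(x) = -8*x^8/5:
  f'(x)  = -64*x^7/5
  f''(x) = -448*x^6/5
Substitute x = B_t and multiply the f'' term by 1/2:
  drift     = (1/2) * (-448*x^6/5) evaluated at B_t = -224*B_t^6/5
  diffusion = (-64*x^7/5) evaluated at B_t = -64*B_t^7/5
Therefore d(-8*B_t^8/5) = (-224*B_t^6/5) dt + (-64*B_t^7/5) dB_t.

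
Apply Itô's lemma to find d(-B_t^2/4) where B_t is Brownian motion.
d(-B_t^2/4) = (-1/4) dt + (-B_t/2) dB_t

Itô's formula for f(B_t) gives d f(B_t) = f'(B_t) dB_t + (1/2) f''(B_t) dt. Compute derivatives of f(x) = -x^2/4:
  f'(x)  = -x/2
  f''(x) = -1/2
Substitute x = B_t and multiply the f'' term by 1/2:
  drift     = (1/2) * (-1/2) evaluated at B_t = -1/4
  diffusion = (-x/2) evaluated at B_t = -B_t/2
Therefore d(-B_t^2/4) = (-1/4) dt + (-B_t/2) dB_t.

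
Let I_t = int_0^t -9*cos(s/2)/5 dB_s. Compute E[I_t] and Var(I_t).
E[I_t] = 0; Var(I_t) = 81*t/50 + 81*sin(t)/50

The Itô integral of a deterministic integrand f(s) has mean 0 because each increment f(s) * (B_{s+ds} - B_s) has mean 0. By the Itô isometry:
  Var( int_0^t f(s) dB_s ) = E[ (int_0^t f(s) dB_s)^2 ] = int_0^t f(s)^2 ds.
Here f(s) = -9*cos(s/2)/5, so f(s)^2 = 81*cos(s/2)^2/25. Integrate:
  int_0^t (81*cos(s/2)^2/25) ds = 81*t/50 + 81*sin(t)/50.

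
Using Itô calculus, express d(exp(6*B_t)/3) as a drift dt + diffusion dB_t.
d(exp(6*B_t)/3) = (6*exp(6*B_t)) dt + (2*exp(6*B_t)) dB_t

Itô's formula for f(B_t) gives d f(B_t) = f'(B_t) dB_t + (1/2) f''(B_t) dt. Compute derivatives of f(x) = exp(6*x)/3:
  f'(x)  = 2*exp(6*x)
  f''(x) = 12*exp(6*x)
Substitute x = B_t and multiply the f'' term by 1/2:
  drift     = (1/2) * (12*exp(6*x)) evaluated at B_t = 6*exp(6*B_t)
  diffusion = (2*exp(6*x)) evaluated at B_t = 2*exp(6*B_t)
Therefore d(exp(6*B_t)/3) = (6*exp(6*B_t)) dt + (2*exp(6*B_t)) dB_t.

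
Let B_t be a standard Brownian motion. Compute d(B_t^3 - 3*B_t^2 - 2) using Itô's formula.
d(B_t^3 - 3*B_t^2 - 2) = (3*B_t - 3) dt + (3*B_t*(B_t - 2)) dB_t

Itô's formula for f(B_t) gives d f(B_t) = f'(B_t) dB_t + (1/2) f''(B_t) dt. Compute derivatives of f(x) = x^3 - 3*x^2 - 2:
  f'(x)  = 3*x*(x - 2)
  f''(x) = 6*x - 6
Substitute x = B_t and multiply the f'' term by 1/2:
  drift     = (1/2) * (6*x - 6) evaluated at B_t = 3*B_t - 3
  diffusion = (3*x*(x - 2)) evaluated at B_t = 3*B_t*(B_t - 2)
Therefore d(B_t^3 - 3*B_t^2 - 2) = (3*B_t - 3) dt + (3*B_t*(B_t - 2)) dB_t.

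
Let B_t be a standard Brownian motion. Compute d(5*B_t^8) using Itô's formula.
d(5*B_t^8) = (140*B_t^6) dt + (40*B_t^7) dB_t

Itô's formula for f(B_t) gives d f(B_t) = f'(B_t) dB_t + (1/2) f''(B_t) dt. Compute derivatives of f(x) = 5*x^8:
  f'(x)  = 40*x^7
  f''(x) = 280*x^6
Substitute x = B_t and multiply the f'' term by 1/2:
  drift     = (1/2) * (280*x^6) evaluated at B_t = 140*B_t^6
  diffusion = (40*x^7) evaluated at B_t = 40*B_t^7
Therefore d(5*B_t^8) = (140*B_t^6) dt + (40*B_t^7) dB_t.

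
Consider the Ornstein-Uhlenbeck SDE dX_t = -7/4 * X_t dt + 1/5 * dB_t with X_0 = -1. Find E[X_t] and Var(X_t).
E[X_t] = -exp(-7*t/4); Var(X_t) = 2/175 - 2*exp(-7*t/2)/175

The OU SDE dX = -theta X dt + sigma dB admits the integrating factor exp(theta t): d(exp(theta t) X_t) = sigma exp(theta t) dB_t. Integrating from 0 to t:
  X_t = x_0 * exp(-theta t) + sigma * int_0^t exp(-theta (t-s)) dB_s.
The Itô integral has mean 0 and (by the Itô isometry) variance sigma^2 * int_0^t exp(-2 theta (t - s)) ds = sigma^2 * (1 - exp(-2 theta t)) / (2 theta).
With theta = 7/4, sigma = 1/5, x_0 = -1:
  E[X_t] = -1 * exp(-7/4 t) = -exp(-7*t/4)
  Var(X_t) = (1/5)^2 * (1 - exp(-2*7/4 t)) / (2 * 7/4) = 2/175 - 2*exp(-7*t/2)/175.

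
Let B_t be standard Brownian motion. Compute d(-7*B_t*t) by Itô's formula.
d(-7*B_t*t) = (-7*B_t) dt + (-7*t) dB_t

Itô's formula for f(t, x): d f(t, B_t) = (f_t + (1/2) f_xx) dt + f_x dB_t. Compute partials of f(t, x) = -7*t*x:
  f_t(t,x)  = -7*x
  f_x(t,x)  = -7*t
  f_xx(t,x) = 0
Assemble drift = f_t + (1/2) f_xx = -7*x and diffusion = f_x = -7*t. Substituting x = B_t:
  d(-7*B_t*t) = (-7*B_t) dt + (-7*t) dB_t.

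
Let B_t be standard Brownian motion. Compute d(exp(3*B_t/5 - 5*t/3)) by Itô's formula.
d(exp(3*B_t/5 - 5*t/3)) = (-223*exp(3*B_t/5 - 5*t/3)/150) dt + (3*exp(3*B_t/5 - 5*t/3)/5) dB_t

Itô's formula for f(t, x): d f(t, B_t) = (f_t + (1/2) f_xx) dt + f_x dB_t. Compute partials of f(t, x) = exp(-5*t/3 + 3*x/5):
  f_t(t,x)  = -5*exp(-5*t/3 + 3*x/5)/3
  f_x(t,x)  = 3*exp(-5*t/3 + 3*x/5)/5
  f_xx(t,x) = 9*exp(-5*t/3 + 3*x/5)/25
Assemble drift = f_t + (1/2) f_xx = -223*exp(-5*t/3 + 3*x/5)/150 and diffusion = f_x = 3*exp(-5*t/3 + 3*x/5)/5. Substituting x = B_t:
  d(exp(3*B_t/5 - 5*t/3)) = (-223*exp(3*B_t/5 - 5*t/3)/150) dt + (3*exp(3*B_t/5 - 5*t/3)/5) dB_t.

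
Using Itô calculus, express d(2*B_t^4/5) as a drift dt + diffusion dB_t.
d(2*B_t^4/5) = (12*B_t^2/5) dt + (8*B_t^3/5) dB_t

Itô's formula for f(B_t) gives d f(B_t) = f'(B_t) dB_t + (1/2) f''(B_t) dt. Compute derivatives of f(x) = 2*x^4/5:
  f'(x)  = 8*x^3/5
  f''(x) = 24*x^2/5
Substitute x = B_t and multiply the f'' term by 1/2:
  drift     = (1/2) * (24*x^2/5) evaluated at B_t = 12*B_t^2/5
  diffusion = (8*x^3/5) evaluated at B_t = 8*B_t^3/5
Therefore d(2*B_t^4/5) = (12*B_t^2/5) dt + (8*B_t^3/5) dB_t.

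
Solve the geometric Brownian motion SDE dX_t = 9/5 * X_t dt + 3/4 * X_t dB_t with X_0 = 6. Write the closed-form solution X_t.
X_t = 6 * exp((243/160) * t + (3/4) * B_t)

For GBM dX = mu X dt + sigma X dB with X_0 = x_0, apply Itô to Y = log X: dY = (mu - sigma^2/2) dt + sigma dB, so Y_t = log(x_0) + (mu - sigma^2/2) t + sigma B_t and hence X_t = x_0 * exp((mu - sigma^2/2) t + sigma B_t).
With mu = 9/5, sigma = 3/4, x_0 = 6, this gives:
  X_t = 6 * exp((243/160) * t + (3/4) * B_t).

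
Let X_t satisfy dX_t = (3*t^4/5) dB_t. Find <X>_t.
<X>_t = t^9/25

For an Itô process dX_t = a(t) dt + b(t) dB_t, the quadratic variation is <X>_t = int_0^t b(s)^2 ds (the drift term does not contribute). Here b(s) = 3*s^4/5, so
  b(s)^2 = 9*s^8/25.
Integrating from 0 to t:
  <X>_t = int_0^t (9*s^8/25) ds = t^9/25.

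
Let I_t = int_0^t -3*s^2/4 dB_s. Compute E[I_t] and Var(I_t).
E[I_t] = 0; Var(I_t) = 9*t^5/80

The Itô integral of a deterministic integrand f(s) has mean 0 because each increment f(s) * (B_{s+ds} - B_s) has mean 0. By the Itô isometry:
  Var( int_0^t f(s) dB_s ) = E[ (int_0^t f(s) dB_s)^2 ] = int_0^t f(s)^2 ds.
Here f(s) = -3*s^2/4, so f(s)^2 = 9*s^4/16. Integrate:
  int_0^t (9*s^4/16) ds = 9*t^5/80.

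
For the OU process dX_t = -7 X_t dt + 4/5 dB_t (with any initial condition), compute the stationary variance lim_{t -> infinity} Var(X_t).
lim Var(X_t) = 8/175

The OU SDE dX = -theta X dt + sigma dB admits the integrating factor exp(theta t): d(exp(theta t) X_t) = sigma exp(theta t) dB_t. Integrating from 0 to t gives X_t = x_0 * exp(-theta t) + sigma * int_0^t exp(-theta (t-s)) dB_s for any initial x_0. The Itô integral has variance (by the Itô isometry) sigma^2 * int_0^t exp(-2 theta (t - s)) ds = sigma^2 * (1 - exp(-2 theta t)) / (2 theta), independent of x_0.
With theta = 7, sigma = 4/5:
  Var(X_t) = (4/5)^2 * (1 - exp(-2*7 t)) / (2 * 7) = 8/175 - 8*exp(-14*t)/175.
As t -> infinity, exp(-2*7 t) -> 0, so the stationary variance is sigma^2 / (2 theta) = 8/175.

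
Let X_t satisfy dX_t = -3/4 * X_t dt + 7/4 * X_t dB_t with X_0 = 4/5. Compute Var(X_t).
Var(X_t) = (16*exp(49*t/16) - 16)*exp(-3*t/2)/25

For GBM dX = mu X dt + sigma X dB with X_0 = x_0, apply Itô to Y = log X: dY = (mu - sigma^2/2) dt + sigma dB, so Y_t = log(x_0) + (mu - sigma^2/2) t + sigma B_t and hence X_t = x_0 * exp((mu - sigma^2/2) t + sigma B_t).
With mu = -3/4, sigma = 7/4, x_0 = 4/5, this gives:
  X_t = 4/5 * exp((-73/32) * t + (7/4) * B_t).
Since sigma*B_t ~ Normal(0, sigma^2 t), E[exp(sigma*B_t)] = exp(sigma^2 t / 2); so E[X_t] = x_0 * exp((mu - sigma^2/2) t) * exp(sigma^2 t / 2) = x_0 * exp(mu t) = 4*exp(-3*t/4)/5.
Var(X_t) = E[X_t^2] - (E[X_t])^2 = x_0^2 * exp(2 mu t) * (exp(sigma^2 t) - 1) = (16*exp(49*t/16) - 16)*exp(-3*t/2)/25.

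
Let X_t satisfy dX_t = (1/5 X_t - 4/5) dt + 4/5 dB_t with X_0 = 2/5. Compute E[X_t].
E[X_t] = 4 - 18*exp(t/5)/5

Taking expectations and using E[dB_t] = 0, the mean m(t) = E[X_t] satisfies the ODE m'(t) = a m(t) + b with m(0) = x_0. With a = 1/5, b = -4/5, x_0 = 2/5, the solution is
  m(t) = x_0 * exp(a t) + (b/a) * (exp(a t) - 1)
       = (2/5) * exp((1/5) t) + ((-4/5)/(1/5)) * (exp((1/5) t) - 1)
       = 4 - 18*exp(t/5)/5.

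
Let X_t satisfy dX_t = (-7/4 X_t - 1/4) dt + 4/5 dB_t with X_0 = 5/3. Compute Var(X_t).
Var(X_t) = 32/175 - 32*exp(-7*t/2)/175

The variance V(t) = Var(X_t) satisfies V'(t) = 2 a V(t) + c^2 with V(0) = 0 (drift coefficient is linear in X, diffusion is constant). With a = -7/4, c = 4/5, the solution is
  V(t) = (c^2 / (2 a)) * (exp(2 a t) - 1)
       = ((4/5)^2 / (2*(-7/4))) * (exp((-7/2) t) - 1)
       = 32/175 - 32*exp(-7*t/2)/175.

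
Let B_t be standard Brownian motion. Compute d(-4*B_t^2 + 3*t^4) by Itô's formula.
d(-4*B_t^2 + 3*t^4) = (12*t^3 - 4) dt + (-8*B_t) dB_t

Itô's formula for f(t, x): d f(t, B_t) = (f_t + (1/2) f_xx) dt + f_x dB_t. Compute partials of f(t, x) = 3*t^4 - 4*x^2:
  f_t(t,x)  = 12*t^3
  f_x(t,x)  = -8*x
  f_xx(t,x) = -8
Assemble drift = f_t + (1/2) f_xx = 12*t^3 - 4 and diffusion = f_x = -8*x. Substituting x = B_t:
  d(-4*B_t^2 + 3*t^4) = (12*t^3 - 4) dt + (-8*B_t) dB_t.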